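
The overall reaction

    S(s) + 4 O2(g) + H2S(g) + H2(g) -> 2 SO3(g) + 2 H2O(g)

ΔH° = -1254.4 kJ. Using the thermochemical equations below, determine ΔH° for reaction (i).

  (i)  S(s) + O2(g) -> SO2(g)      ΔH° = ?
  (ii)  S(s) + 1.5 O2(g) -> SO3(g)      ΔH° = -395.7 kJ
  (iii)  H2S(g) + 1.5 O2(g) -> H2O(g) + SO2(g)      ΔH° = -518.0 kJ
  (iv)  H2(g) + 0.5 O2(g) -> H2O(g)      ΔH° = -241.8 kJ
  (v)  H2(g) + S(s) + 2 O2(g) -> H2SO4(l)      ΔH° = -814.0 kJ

ΔH° = -296.8 kJ

(i) reversed: contributes −x
(ii) × 2: (2)·(-395.7) = -791.4 kJ
(iii) as written: -518.0 kJ
(iv) as written: -241.8 kJ
(v): not needed.
-1254.4 = (-791.4) + (-518.0) + (-241.8) − x
x = (-1254.4 − (-1551.2)) / (-1) = -296.8 kJ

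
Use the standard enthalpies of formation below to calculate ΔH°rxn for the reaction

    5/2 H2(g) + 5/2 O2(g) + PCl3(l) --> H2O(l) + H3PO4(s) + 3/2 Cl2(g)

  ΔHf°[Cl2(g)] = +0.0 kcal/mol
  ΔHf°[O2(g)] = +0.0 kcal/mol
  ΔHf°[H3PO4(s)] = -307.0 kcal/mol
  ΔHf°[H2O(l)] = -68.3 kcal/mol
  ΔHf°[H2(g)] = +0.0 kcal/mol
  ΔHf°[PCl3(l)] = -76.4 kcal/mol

ΔH°rxn = Σ nΔHf°(products) − Σ nΔHf°(reactants).
Products: 1·(-68.3) + 1·(-307.0) + 3/2·(+0.0) = -375.3
Reactants: 5/2·(+0.0) + 5/2·(+0.0) + 1·(-76.4) = -76.4
ΔH°rxn = (-375.3) − (-76.4) = -298.9 kcal/mol

ΔH°rxn = -298.9 kcal/mol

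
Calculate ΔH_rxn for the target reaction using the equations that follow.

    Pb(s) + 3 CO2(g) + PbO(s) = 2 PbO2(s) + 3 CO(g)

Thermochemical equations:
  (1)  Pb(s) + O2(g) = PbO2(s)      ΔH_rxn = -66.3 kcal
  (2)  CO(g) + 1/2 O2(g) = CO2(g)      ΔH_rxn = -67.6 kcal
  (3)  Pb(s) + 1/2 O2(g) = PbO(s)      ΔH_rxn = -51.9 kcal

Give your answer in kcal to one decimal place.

ΔH_rxn = 122.1 kcal

(1) × 2: (2)·(-66.3) = -132.6 kcal
(2) reversed and × 3: (-3)·(-67.6) = +202.8 kcal
(3) reversed: +51.9 kcal
Since enthalpy is a state function, ΔH_rxn = (2)·(-66.3) + (-3)·(-67.6) + (-1)·(-51.9) = 122.1 kcal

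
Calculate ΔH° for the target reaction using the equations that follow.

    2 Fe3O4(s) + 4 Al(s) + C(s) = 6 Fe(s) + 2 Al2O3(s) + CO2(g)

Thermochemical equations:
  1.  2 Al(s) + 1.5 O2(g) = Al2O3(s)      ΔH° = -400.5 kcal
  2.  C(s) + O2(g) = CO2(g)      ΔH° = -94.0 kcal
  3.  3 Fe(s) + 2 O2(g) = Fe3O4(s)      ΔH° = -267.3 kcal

ΔH° = -360.4 kcal

eq. 1 × 2 (×2 to match 2 Al2O3(s) in the target): (2)·(-400.5) = -801.0 kcal
eq. 2 as written (CO2(g) already on the product side): -94.0 kcal
eq. 3 reversed and × 2 (reverse to put Fe3O4(s) on the reactant side; ×2 to match 2 Fe3O4(s) in the target): (-2)·(-267.3) = +534.6 kcal
By Hess's law, ΔH° = (-801.0) + (-94.0) + (+534.6) = -360.4 kcal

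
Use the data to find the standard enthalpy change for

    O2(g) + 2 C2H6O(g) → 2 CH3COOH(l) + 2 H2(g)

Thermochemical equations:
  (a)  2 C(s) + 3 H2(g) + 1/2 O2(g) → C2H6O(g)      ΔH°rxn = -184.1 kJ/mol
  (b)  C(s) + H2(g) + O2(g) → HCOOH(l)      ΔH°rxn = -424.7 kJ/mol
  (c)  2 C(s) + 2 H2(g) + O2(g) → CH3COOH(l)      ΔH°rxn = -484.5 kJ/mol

(a) reversed and × 2 (C2H6O(g) must end up as a reactant; scale by 2 for the 2 C2H6O(g)): (-2)·(-184.1) = +368.2 kJ/mol
(b): not needed (HCOOH(l) appears nowhere else).
(c) × 2 (scale by 2 for the 2 CH3COOH(l)): (2)·(-484.5) = -969.0 kJ/mol
Combining the equations, ΔH°rxn = (+368.2) + (-969.0) = -600.8 kJ/mol

ΔH°rxn = -600.8 kJ/mol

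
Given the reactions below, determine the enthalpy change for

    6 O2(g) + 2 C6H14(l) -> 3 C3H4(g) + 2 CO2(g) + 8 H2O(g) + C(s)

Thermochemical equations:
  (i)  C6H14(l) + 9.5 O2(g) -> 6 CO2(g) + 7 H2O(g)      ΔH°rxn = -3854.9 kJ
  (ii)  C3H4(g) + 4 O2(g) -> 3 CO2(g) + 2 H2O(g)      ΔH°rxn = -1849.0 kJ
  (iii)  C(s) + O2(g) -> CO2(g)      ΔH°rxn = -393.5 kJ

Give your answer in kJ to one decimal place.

(i) × 2: (2)·(-3854.9) = -7709.8 kJ
(ii) reversed and × 3: (-3)·(-1849.0) = +5547.0 kJ
(iii) reversed: +393.5 kJ
ΔH°rxn = (-7709.8) + (+5547.0) + (+393.5) = -1769.3 kJ

ΔH°rxn = -1769.3 kJ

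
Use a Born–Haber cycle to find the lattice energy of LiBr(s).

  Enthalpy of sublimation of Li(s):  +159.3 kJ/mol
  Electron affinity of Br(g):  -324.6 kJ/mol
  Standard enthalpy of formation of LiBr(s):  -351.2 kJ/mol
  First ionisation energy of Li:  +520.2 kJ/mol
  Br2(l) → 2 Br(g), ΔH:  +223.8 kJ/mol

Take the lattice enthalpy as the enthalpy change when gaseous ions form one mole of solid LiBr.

ΔHf° = 1·ΔHsub + 1·(ΣIE) + 1/2·D(Br2) + 1·EA + U
-351.2 = 1·(+159.3) + 1·(+520.2) + 1/2·(+223.8) + 1·(-324.6) + U
U = -351.2 − (+466.8) = -818.0 kJ/mol

U = -818.0 kJ/mol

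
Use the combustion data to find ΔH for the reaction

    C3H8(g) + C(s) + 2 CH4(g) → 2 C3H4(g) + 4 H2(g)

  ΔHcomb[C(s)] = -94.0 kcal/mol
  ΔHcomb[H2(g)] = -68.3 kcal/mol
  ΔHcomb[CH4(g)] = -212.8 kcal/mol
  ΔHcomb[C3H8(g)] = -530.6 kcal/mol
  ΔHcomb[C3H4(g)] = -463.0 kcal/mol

ΔH = 149.0 kcal/mol

With combustion enthalpies, reactants minus products:
= [1·(-530.6) + 1·(-94.0) + 2·(-212.8)] − [2·(-463.0) + 4·(-68.3)]
= 149.0 kcal/mol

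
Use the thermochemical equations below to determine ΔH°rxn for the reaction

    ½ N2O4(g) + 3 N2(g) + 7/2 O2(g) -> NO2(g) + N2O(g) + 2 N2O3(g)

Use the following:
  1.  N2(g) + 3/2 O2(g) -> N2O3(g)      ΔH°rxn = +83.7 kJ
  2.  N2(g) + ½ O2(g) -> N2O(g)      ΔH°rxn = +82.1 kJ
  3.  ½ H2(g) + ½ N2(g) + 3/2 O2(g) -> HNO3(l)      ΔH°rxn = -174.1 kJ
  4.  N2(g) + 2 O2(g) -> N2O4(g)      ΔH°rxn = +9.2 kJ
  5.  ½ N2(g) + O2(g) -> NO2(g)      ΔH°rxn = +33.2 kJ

ΔH°rxn = 278.1 kJ

eq. 1 × 2 (scale by 2 for the 2 N2O3(g)): (2)·(+83.7) = +167.4 kJ
eq. 2 as written (N2O(g) already on the product side): +82.1 kJ
eq. 3: not needed (HNO3(l) appears nowhere else).
eq. 4 reversed and × 1/2 (N2O4(g) must end up as a reactant; ×1/2 to match 1/2 N2O4(g) in the target): (-1/2)·(+9.2) = -4.6 kJ
eq. 5 as written (NO2(g) already on the product side): +33.2 kJ
Since enthalpy is a state function, ΔH°rxn = (+167.4) + (+82.1) + (-4.6) + (+33.2) = 278.1 kJ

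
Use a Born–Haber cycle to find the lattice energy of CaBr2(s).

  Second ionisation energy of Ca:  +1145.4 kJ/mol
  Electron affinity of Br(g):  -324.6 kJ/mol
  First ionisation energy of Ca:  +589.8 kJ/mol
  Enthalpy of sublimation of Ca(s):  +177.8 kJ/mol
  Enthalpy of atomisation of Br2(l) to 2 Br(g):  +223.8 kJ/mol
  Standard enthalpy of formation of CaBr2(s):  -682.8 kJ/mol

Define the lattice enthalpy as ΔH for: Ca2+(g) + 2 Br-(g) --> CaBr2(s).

U = -2170.4 kJ/mol

ΔHf° = 1·ΔHsub + 1·(ΣIE) + 1·D(Br2) + 2·EA + U
-682.8 = 1·(+177.8) + 1·(+1735.2) + 1·(+223.8) + 2·(-324.6) + U
U = -682.8 − (+1487.6) = -2170.4 kJ/mol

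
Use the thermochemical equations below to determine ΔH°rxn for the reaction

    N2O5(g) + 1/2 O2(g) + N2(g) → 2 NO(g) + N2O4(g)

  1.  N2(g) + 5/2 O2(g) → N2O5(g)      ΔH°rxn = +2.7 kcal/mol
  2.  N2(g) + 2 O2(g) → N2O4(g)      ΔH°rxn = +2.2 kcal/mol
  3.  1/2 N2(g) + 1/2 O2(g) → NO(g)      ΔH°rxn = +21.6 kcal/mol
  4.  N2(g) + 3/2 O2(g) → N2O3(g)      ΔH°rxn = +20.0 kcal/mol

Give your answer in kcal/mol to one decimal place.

ΔH°rxn = 42.7 kcal/mol

eq. 1 reversed: -2.7 kcal/mol
eq. 2 as written: +2.2 kcal/mol
eq. 3 × 2: (2)·(+21.6) = +43.2 kcal/mol
eq. 4: not needed.
Since enthalpy is a state function, ΔH°rxn = (-1)·(+2.7) + (1)·(+2.2) + (2)·(+21.6) = 42.7 kcal/mol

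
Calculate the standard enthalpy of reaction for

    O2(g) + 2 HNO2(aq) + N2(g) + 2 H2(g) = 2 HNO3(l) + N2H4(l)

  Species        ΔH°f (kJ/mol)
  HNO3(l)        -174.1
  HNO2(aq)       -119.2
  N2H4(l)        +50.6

ΔH°rxn = Σ nΔHf°(products) − Σ nΔHf°(reactants).
Products: 2·(-174.1) + 1·(+50.6) = -297.6
Reactants: 1·(+0.0) + 2·(-119.2) + 1·(+0.0) + 2·(+0.0) = -238.4
ΔH_rxn = (-297.6) − (-238.4) = -59.2 kJ/mol

ΔH_rxn = -59.2 kJ/mol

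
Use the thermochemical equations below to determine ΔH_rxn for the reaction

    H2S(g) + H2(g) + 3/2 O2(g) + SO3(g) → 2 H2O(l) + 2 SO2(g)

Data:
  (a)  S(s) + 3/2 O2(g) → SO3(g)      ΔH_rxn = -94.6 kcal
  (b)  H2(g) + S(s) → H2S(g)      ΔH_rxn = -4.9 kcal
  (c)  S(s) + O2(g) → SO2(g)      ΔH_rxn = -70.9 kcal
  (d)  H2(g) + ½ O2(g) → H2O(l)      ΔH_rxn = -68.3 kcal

(a) reversed: +94.6 kcal
(b) reversed: +4.9 kcal
(c) × 2: (2)·(-70.9) = -141.8 kcal
(d) × 2: (2)·(-68.3) = -136.6 kcal
ΔH_rxn = (-1)·(-94.6) + (-1)·(-4.9) + (2)·(-70.9) + (2)·(-68.3) = -178.9 kcal

ΔH_rxn = -178.9 kcal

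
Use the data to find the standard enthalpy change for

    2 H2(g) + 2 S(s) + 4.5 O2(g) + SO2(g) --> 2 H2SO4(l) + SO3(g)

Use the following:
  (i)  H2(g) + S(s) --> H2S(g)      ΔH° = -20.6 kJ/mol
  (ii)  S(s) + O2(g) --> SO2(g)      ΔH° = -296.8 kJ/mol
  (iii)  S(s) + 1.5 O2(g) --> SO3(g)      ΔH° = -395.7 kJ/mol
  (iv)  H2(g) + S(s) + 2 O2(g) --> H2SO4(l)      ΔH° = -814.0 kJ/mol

ΔH° = -1726.9 kJ/mol

(i): not needed (H2S(g) appears nowhere else).
(ii) reversed (reverse to put SO2(g) on the reactant side): +296.8 kJ/mol
(iii) as written (SO3(g) already on the product side): -395.7 kJ/mol
(iv) × 2 (×2 to match 2 H2SO4(l) in the target): (2)·(-814.0) = -1628.0 kJ/mol
ΔH° = (-1)·(-296.8) + (1)·(-395.7) + (2)·(-814.0) = -1726.9 kJ/mol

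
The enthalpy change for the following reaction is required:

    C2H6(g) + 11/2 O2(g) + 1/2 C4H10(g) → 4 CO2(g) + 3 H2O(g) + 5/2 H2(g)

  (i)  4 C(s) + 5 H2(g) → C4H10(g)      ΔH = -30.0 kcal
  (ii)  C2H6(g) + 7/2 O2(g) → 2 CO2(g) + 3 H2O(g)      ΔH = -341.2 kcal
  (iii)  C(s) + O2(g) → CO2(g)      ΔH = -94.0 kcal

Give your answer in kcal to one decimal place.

ΔH = -514.2 kcal

(i) reversed and × 1/2 (reverse to put C4H10(g) on the reactant side; scale by 1/2 for the 1/2 C4H10(g)): (-1/2)·(-30.0) = +15.0 kcal
(ii) as written (C2H6(g) already on the reactant side): -341.2 kcal
(iii) × 2: (2)·(-94.0) = -188.0 kcal
By Hess's law, ΔH = (-1/2)·(-30.0) + (1)·(-341.2) + (2)·(-94.0) = -514.2 kcal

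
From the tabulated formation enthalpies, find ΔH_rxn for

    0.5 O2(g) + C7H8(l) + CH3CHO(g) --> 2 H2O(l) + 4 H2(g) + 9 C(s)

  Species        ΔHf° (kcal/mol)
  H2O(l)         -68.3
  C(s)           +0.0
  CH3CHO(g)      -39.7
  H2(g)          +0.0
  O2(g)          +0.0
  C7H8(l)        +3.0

Products: 2·(-68.3) + 4·(+0.0) + 9·(+0.0) = -136.6
Reactants: 1/2·(+0.0) + 1·(+3.0) + 1·(-39.7) = -36.7
ΔH_rxn = (-136.6) − (-36.7) = -99.9 kcal/mol

ΔH_rxn = -99.9 kcal/mol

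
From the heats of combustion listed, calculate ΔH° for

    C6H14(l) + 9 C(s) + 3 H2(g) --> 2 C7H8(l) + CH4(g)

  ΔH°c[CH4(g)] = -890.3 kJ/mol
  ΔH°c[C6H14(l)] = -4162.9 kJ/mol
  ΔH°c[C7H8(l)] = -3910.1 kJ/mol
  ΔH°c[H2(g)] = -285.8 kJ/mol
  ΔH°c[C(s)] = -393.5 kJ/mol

ΔH° = 148.7 kJ/mol

With combustion enthalpies, reactants minus products:
= [1·(-4162.9) + 9·(-393.5) + 3·(-285.8)] − [2·(-3910.1) + 1·(-890.3)]
= 148.7 kJ/mol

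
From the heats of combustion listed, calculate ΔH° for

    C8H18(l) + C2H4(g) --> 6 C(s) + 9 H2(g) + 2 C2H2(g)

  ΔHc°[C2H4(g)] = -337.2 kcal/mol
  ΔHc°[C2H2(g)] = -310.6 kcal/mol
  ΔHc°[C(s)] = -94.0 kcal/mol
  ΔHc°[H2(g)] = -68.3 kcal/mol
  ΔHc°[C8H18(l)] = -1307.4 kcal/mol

ΔH° = 155.3 kcal/mol

With combustion enthalpies, reactants minus products:
= [1·(-1307.4) + 1·(-337.2)] − [6·(-94.0) + 9·(-68.3) + 2·(-310.6)]
= 155.3 kcal/mol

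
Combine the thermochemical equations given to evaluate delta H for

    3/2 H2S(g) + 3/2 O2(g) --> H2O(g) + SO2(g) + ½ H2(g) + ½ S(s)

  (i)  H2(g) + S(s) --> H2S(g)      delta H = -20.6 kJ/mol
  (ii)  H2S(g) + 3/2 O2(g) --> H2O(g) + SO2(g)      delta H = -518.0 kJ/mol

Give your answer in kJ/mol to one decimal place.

delta H = -507.7 kJ/mol

(i) reversed and × 1/2: (-1/2)·(-20.6) = +10.3 kJ/mol
(ii) as written: -518.0 kJ/mol
delta H = (+10.3) + (-518.0) = -507.7 kJ/mol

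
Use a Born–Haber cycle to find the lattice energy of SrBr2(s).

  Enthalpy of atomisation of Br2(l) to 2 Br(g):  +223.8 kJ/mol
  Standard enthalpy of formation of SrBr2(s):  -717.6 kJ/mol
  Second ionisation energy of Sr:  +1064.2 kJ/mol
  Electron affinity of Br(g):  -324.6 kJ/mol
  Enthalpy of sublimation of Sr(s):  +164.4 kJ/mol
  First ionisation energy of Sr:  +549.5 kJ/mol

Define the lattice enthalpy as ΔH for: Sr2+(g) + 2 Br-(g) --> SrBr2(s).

ΔHf° = 1·ΔHsub + 1·(ΣIE) + 1·D(Br2) + 2·EA + U
-717.6 = 1·(+164.4) + 1·(+1613.7) + 1·(+223.8) + 2·(-324.6) + U
U = -717.6 − (+1352.7) = -2070.3 kJ/mol

U = -2070.3 kJ/mol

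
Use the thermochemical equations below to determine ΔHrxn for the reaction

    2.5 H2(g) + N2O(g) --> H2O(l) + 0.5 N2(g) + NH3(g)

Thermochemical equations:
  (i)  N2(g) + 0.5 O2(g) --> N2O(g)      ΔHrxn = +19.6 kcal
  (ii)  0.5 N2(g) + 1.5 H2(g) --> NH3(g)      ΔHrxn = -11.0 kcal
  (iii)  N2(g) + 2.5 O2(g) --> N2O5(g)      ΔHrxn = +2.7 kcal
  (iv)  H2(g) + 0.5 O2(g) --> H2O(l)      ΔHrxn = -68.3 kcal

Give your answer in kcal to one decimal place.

ΔHrxn = -98.9 kcal

(i) reversed: -19.6 kcal
(ii) as written: -11.0 kcal
(iii): not needed.
(iv) as written: -68.3 kcal
Since enthalpy is a state function, ΔHrxn = (-1)·(+19.6) + (1)·(-11.0) + (1)·(-68.3) = -98.9 kcal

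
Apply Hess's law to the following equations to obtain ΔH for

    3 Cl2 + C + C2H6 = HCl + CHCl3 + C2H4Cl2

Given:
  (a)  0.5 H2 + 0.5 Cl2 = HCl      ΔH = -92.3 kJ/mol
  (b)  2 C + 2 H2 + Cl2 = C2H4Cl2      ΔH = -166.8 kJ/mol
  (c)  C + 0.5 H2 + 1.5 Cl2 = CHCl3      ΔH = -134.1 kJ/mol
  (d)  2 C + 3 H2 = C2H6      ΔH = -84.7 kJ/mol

ΔH = -308.5 kJ/mol

(a) as written (HCl already on the product side): -92.3 kJ/mol
(b) as written (C2H4Cl2 already on the product side): -166.8 kJ/mol
(c) as written (CHCl3 already on the product side): -134.1 kJ/mol
(d) reversed (C2H6 must end up as a reactant): +84.7 kJ/mol
ΔH = (-92.3) + (-166.8) + (-134.1) + (+84.7) = -308.5 kJ/mol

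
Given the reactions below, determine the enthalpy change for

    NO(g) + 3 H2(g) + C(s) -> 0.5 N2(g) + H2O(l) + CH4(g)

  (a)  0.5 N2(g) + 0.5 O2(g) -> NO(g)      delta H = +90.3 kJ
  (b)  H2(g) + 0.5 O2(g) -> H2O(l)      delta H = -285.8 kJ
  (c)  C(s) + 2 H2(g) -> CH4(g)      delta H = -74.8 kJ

delta H = -450.9 kJ

(a) reversed: -90.3 kJ
(b) as written: -285.8 kJ
(c) as written: -74.8 kJ
delta H = (-90.3) + (-285.8) + (-74.8) = -450.9 kJ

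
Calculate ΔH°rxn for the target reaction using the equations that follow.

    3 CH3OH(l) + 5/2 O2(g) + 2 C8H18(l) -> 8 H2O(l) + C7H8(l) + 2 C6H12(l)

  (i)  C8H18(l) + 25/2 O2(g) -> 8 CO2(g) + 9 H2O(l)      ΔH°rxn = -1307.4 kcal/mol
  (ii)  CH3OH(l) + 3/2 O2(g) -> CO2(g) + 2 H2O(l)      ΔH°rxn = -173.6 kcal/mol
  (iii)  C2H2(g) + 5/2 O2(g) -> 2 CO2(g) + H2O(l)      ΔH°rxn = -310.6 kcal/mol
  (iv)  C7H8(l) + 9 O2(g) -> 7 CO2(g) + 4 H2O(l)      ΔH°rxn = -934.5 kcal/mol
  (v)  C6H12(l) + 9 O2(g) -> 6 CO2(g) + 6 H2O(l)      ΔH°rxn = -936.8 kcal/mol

ΔH°rxn = -327.5 kcal/mol

(i) × 2: (2)·(-1307.4) = -2614.8 kcal/mol
(ii) × 3: (3)·(-173.6) = -520.8 kcal/mol
(iii): not needed.
(iv) reversed: +934.5 kcal/mol
(v) reversed and × 2: (-2)·(-936.8) = +1873.6 kcal/mol
ΔH°rxn = (2)·(-1307.4) + (3)·(-173.6) + (-1)·(-934.5) + (-2)·(-936.8) = -327.5 kcal/mol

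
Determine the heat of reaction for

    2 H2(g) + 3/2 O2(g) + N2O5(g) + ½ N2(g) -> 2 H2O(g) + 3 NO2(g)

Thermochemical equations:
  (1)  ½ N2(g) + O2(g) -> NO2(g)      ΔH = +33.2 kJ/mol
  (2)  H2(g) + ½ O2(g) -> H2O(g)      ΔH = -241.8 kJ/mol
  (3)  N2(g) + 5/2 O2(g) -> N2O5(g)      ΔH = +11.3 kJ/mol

ΔH = -395.3 kJ/mol

(1) × 3 (×3 to match 3 NO2(g) in the target): (3)·(+33.2) = +99.6 kJ/mol
(2) × 2 (×2 to match 2 H2O(g) in the target): (2)·(-241.8) = -483.6 kJ/mol
(3) reversed (reverse to put N2O5(g) on the reactant side): -11.3 kJ/mol
ΔH = (+99.6) + (-483.6) + (-11.3) = -395.3 kJ/mol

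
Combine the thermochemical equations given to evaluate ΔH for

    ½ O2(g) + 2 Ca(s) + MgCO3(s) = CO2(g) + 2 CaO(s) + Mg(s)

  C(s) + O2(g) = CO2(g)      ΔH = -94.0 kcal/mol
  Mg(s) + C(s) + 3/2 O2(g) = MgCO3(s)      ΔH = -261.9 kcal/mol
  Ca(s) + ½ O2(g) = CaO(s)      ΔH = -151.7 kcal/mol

equation 1 as written: -94.0 kcal/mol
equation 2 reversed: +261.9 kcal/mol
equation 3 × 2: (2)·(-151.7) = -303.4 kcal/mol
By Hess's law, ΔH = (1)·(-94.0) + (-1)·(-261.9) + (2)·(-151.7) = -135.5 kcal/mol

ΔH = -135.5 kcal/mol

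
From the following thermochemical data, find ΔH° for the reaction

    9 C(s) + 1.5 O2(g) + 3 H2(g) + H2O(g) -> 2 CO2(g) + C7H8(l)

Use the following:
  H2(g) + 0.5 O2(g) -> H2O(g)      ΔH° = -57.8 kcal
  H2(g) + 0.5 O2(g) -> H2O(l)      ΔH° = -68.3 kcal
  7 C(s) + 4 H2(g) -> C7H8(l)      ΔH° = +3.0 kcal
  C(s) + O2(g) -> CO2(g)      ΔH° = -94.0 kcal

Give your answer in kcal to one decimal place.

ΔH° = -127.2 kcal

equation 1 reversed (H2O(g) must end up as a reactant): +57.8 kcal
equation 2: not needed (H2O(l) appears nowhere else).
equation 3 as written (C7H8(l) already on the product side): +3.0 kcal
equation 4 × 2 (scale by 2 for the 2 CO2(g)): (2)·(-94.0) = -188.0 kcal
ΔH° = (+57.8) + (+3.0) + (-188.0) = -127.2 kcal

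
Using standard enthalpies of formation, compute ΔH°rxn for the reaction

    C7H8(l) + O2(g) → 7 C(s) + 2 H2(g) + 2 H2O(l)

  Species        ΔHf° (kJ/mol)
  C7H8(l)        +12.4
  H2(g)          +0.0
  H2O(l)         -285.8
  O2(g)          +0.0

ΔH°rxn = -584.0 kJ/mol

Products: 7·(+0.0) + 2·(+0.0) + 2·(-285.8) = -571.6
Reactants: 1·(+12.4) + 1·(+0.0) = +12.4
ΔH°rxn = (-571.6) − (+12.4) = -584.0 kJ/mol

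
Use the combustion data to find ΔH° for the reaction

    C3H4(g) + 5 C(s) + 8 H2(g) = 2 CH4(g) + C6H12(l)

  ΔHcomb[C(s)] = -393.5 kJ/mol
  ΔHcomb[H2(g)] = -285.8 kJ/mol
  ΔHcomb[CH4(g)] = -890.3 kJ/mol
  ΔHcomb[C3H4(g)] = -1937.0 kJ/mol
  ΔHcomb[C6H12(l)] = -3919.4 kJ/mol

ΔH° = -490.9 kJ/mol

Using ΔH = Σ nΔHc°(reactants) − Σ nΔHc°(products):
= [1·(-1937.0) + 5·(-393.5) + 8·(-285.8)] − [2·(-890.3) + 1·(-3919.4)]
= -490.9 kJ/mol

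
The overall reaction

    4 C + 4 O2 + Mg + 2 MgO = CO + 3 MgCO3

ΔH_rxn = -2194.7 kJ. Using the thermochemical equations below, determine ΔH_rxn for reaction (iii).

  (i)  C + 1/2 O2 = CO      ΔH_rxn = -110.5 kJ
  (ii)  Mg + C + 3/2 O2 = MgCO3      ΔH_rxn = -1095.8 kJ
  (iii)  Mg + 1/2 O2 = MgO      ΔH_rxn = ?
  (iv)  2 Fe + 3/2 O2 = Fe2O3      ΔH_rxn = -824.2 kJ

(i) as written: -110.5 kJ
(ii) × 3: (3)·(-1095.8) = -3287.4 kJ
(iii) reversed and × 2: contributes −2·x
(iv): not needed.
-2194.7 = (-110.5) + (-3287.4) − 2·x
x = (-2194.7 − (-3397.9)) / (-2) = -601.6 kJ

ΔH_rxn = -601.6 kJ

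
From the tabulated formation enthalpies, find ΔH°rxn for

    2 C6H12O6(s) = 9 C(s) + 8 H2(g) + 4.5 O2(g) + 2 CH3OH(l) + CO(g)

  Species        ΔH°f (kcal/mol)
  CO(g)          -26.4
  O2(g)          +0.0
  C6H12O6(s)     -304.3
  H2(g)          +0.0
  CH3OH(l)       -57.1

Products: 9·(+0.0) + 8·(+0.0) + 9/2·(+0.0) + 2·(-57.1) + 1·(-26.4) = -140.6
Reactants: 2·(-304.3) = -608.6
ΔH°rxn = (-140.6) − (-608.6) = 468.0 kcal/mol

ΔH°rxn = 468.0 kcal/mol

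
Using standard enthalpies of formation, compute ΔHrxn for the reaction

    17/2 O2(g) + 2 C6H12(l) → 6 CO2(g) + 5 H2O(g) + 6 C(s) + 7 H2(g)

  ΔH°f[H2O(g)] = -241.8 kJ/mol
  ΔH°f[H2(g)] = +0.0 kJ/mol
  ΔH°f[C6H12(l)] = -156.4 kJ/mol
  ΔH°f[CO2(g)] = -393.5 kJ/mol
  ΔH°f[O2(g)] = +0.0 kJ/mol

ΔH°rxn = Σ nΔHf°(products) − Σ nΔHf°(reactants).
Products: 6·(-393.5) + 5·(-241.8) + 6·(+0.0) + 7·(+0.0) = -3570.0
Reactants: 17/2·(+0.0) + 2·(-156.4) = -312.8
ΔHrxn = (-3570.0) − (-312.8) = -3257.2 kJ/mol

ΔHrxn = -3257.2 kJ/mol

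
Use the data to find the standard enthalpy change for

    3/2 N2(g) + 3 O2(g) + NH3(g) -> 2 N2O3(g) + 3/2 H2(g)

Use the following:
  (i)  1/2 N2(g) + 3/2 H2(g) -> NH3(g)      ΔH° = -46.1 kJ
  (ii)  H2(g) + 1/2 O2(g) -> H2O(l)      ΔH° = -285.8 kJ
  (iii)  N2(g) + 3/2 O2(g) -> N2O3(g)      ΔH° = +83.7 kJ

(i) reversed (NH3(g) must end up as a reactant): +46.1 kJ
(ii): not needed (H2O(l) appears nowhere else).
(iii) × 2 (×2 to match 2 N2O3(g) in the target): (2)·(+83.7) = +167.4 kJ
ΔH° = (-1)·(-46.1) + (2)·(+83.7) = 213.5 kJ

ΔH° = 213.5 kJ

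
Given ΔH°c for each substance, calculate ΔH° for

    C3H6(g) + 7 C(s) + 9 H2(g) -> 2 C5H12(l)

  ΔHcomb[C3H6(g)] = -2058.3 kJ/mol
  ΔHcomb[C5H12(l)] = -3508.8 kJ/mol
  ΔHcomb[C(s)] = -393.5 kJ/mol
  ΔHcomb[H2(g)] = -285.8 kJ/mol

Using ΔH = Σ nΔHc°(reactants) − Σ nΔHc°(products):
= [1·(-2058.3) + 7·(-393.5) + 9·(-285.8)] − [2·(-3508.8)]
= -367.4 kJ/mol

ΔH° = -367.4 kJ/mol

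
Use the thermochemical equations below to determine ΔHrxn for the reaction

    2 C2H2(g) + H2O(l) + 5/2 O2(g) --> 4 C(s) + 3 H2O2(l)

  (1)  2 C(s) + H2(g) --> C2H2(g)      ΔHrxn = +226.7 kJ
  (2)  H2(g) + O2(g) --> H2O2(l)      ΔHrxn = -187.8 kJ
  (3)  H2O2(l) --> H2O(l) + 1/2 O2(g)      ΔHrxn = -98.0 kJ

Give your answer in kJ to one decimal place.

(1) reversed and × 2 (reverse to put C2H2(g) on the reactant side; scale by 2 for the 2 C2H2(g)): (-2)·(+226.7) = -453.4 kJ
(2) × 2: (2)·(-187.8) = -375.6 kJ
(3) reversed (reverse to put H2O(l) on the reactant side): +98.0 kJ
ΔHrxn = (-453.4) + (-375.6) + (+98.0) = -731.0 kJ

ΔHrxn = -731.0 kJ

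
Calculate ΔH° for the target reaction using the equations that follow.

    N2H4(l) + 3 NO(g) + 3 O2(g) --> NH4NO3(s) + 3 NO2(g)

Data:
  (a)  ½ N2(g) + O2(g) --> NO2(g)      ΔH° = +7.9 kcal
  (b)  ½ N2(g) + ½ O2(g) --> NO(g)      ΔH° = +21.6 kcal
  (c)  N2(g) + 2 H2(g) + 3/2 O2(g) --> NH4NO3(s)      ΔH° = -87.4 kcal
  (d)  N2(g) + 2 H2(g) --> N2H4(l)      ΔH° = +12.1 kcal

ΔH° = -140.6 kcal

(a) × 3: (3)·(+7.9) = +23.7 kcal
(b) reversed and × 3: (-3)·(+21.6) = -64.8 kcal
(c) as written: -87.4 kcal
(d) reversed: -12.1 kcal
Since enthalpy is a state function, ΔH° = (+23.7) + (-64.8) + (-87.4) + (-12.1) = -140.6 kcal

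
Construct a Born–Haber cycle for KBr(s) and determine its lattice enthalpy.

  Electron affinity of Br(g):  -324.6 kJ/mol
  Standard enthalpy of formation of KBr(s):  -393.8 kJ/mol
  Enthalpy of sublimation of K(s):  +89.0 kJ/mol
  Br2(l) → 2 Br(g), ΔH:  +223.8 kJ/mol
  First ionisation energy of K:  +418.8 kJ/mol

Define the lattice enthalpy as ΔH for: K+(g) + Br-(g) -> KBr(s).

U = -688.9 kJ/mol

ΔHf° = 1·ΔHsub + 1·(ΣIE) + 1/2·D(Br2) + 1·EA + U
-393.8 = 1·(+89.0) + 1·(+418.8) + 1/2·(+223.8) + 1·(-324.6) + U
U = -393.8 − (+295.1) = -688.9 kJ/mol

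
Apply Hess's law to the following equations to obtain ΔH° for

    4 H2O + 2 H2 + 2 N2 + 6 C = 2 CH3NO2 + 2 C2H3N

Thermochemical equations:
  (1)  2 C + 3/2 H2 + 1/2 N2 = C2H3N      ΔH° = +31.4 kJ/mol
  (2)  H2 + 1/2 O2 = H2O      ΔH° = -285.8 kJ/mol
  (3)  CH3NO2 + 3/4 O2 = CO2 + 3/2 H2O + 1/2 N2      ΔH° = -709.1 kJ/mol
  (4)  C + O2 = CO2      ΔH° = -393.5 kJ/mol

(1) × 2 (×2 to match 2 C2H3N in the target): (2)·(+31.4) = +62.8 kJ/mol
(2) reversed: +285.8 kJ/mol
(3) reversed and × 2 (reverse to put CH3NO2 on the product side; ×2 to match 2 CH3NO2 in the target): (-2)·(-709.1) = +1418.2 kJ/mol
(4) × 2: (2)·(-393.5) = -787.0 kJ/mol
ΔH° = (+62.8) + (+285.8) + (+1418.2) + (-787.0) = 979.8 kJ/mol

ΔH° = 979.8 kJ/mol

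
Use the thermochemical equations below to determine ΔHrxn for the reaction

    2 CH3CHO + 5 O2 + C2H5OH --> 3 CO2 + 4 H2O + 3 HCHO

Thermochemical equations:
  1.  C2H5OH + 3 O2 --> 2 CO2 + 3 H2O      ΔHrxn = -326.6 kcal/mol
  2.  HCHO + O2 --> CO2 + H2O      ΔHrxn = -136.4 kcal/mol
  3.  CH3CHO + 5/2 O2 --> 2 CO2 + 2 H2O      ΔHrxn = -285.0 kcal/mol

ΔHrxn = -487.4 kcal/mol

eq. 1 as written: -326.6 kcal/mol
eq. 2 reversed and × 3: (-3)·(-136.4) = +409.2 kcal/mol
eq. 3 × 2: (2)·(-285.0) = -570.0 kcal/mol
Summing the manipulated equations, ΔHrxn = (-326.6) + (+409.2) + (-570.0) = -487.4 kcal/mol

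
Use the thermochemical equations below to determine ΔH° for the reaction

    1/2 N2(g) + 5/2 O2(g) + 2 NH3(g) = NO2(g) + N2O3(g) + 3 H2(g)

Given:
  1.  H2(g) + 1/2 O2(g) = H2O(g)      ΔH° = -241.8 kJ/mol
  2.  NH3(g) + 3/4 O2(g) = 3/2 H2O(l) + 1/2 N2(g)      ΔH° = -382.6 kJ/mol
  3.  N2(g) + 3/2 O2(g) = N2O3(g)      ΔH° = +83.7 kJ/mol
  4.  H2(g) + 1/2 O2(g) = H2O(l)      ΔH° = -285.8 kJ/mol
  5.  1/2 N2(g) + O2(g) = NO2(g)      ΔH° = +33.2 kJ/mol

eq. 1: not needed.
eq. 2 × 2: (2)·(-382.6) = -765.2 kJ/mol
eq. 3 as written: +83.7 kJ/mol
eq. 4 reversed and × 3: (-3)·(-285.8) = +857.4 kJ/mol
eq. 5 as written: +33.2 kJ/mol
ΔH° = (-765.2) + (+83.7) + (+857.4) + (+33.2) = 209.1 kJ/mol

ΔH° = 209.1 kJ/mol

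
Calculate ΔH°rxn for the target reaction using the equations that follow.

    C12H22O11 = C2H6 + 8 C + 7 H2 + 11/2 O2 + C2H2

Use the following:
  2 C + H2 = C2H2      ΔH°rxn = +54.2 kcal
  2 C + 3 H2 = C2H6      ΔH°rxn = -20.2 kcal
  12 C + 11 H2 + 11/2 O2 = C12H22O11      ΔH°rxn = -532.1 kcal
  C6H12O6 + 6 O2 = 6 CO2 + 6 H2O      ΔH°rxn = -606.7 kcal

ΔH°rxn = 566.1 kcal

equation 1 as written: +54.2 kcal
equation 2 as written: -20.2 kcal
equation 3 reversed: +532.1 kcal
equation 4: not needed.
ΔH°rxn = (1)·(+54.2) + (1)·(-20.2) + (-1)·(-532.1) = 566.1 kcal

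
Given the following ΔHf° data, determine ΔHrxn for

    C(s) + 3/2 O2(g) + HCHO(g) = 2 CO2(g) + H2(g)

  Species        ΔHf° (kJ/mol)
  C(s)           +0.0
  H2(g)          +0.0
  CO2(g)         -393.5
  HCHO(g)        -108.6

ΔH°rxn = Σ nΔHf°(products) − Σ nΔHf°(reactants).
Products: 2·(-393.5) + 1·(+0.0) = -787.0
Reactants: 1·(+0.0) + 3/2·(+0.0) + 1·(-108.6) = -108.6
ΔHrxn = (-787.0) − (-108.6) = -678.4 kJ/mol

ΔHrxn = -678.4 kJ/mol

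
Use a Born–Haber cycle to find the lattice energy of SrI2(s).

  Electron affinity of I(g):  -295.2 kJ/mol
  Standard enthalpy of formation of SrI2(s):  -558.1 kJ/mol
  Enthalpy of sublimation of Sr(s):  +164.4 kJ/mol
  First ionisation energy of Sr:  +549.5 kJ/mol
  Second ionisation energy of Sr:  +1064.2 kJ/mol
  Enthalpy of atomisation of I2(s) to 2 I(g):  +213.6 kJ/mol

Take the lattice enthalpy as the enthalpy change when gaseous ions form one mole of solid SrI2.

ΔHf° = 1·ΔHsub + 1·(ΣIE) + 1·D(I2) + 2·EA + U
-558.1 = 1·(+164.4) + 1·(+1613.7) + 1·(+213.6) + 2·(-295.2) + U
U = -558.1 − (+1401.3) = -1959.4 kJ/mol

U = -1959.4 kJ/mol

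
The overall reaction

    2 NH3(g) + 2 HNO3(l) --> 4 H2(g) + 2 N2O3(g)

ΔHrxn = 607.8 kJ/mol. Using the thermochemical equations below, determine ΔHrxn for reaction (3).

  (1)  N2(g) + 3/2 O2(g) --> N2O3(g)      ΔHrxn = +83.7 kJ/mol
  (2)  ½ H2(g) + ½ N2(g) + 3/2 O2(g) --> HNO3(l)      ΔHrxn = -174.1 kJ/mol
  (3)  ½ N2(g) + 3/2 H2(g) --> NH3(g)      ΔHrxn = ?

ΔHrxn = -46.1 kJ/mol

(1) × 2 (scale by 2 for the 2 N2O3(g)): (2)·(+83.7) = +167.4 kJ/mol
(2) reversed and × 2 (HNO3(l) must end up as a reactant; scale by 2 for the 2 HNO3(l)): (-2)·(-174.1) = +348.2 kJ/mol
(3) reversed and × 2 (NH3(g) must end up as a reactant; scale by 2 for the 2 NH3(g)): contributes −2·x
+607.8 = (+167.4) + (+348.2) − 2·x
x = (+607.8 − (+515.6)) / (-2) = -46.1 kJ/mol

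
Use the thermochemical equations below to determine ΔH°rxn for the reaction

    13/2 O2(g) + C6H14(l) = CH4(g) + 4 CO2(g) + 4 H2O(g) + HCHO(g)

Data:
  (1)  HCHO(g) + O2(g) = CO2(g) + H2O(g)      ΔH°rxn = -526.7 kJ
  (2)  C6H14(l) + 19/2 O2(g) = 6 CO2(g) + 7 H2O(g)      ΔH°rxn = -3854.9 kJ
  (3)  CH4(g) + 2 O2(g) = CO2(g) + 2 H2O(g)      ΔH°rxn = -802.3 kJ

ΔH°rxn = -2525.9 kJ

(1) reversed: +526.7 kJ
(2) as written: -3854.9 kJ
(3) reversed: +802.3 kJ
ΔH°rxn = (+526.7) + (-3854.9) + (+802.3) = -2525.9 kJ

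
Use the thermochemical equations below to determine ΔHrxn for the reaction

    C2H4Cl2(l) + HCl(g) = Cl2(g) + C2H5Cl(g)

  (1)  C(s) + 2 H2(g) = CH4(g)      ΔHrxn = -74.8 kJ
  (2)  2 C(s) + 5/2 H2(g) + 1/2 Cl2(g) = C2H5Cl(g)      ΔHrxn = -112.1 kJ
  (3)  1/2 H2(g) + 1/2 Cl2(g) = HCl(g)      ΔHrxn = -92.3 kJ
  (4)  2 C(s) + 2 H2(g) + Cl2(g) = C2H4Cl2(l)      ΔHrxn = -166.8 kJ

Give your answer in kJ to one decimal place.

ΔHrxn = 147.0 kJ

(1): not needed (CH4(g) appears nowhere else).
(2) as written (C2H5Cl(g) already on the product side): -112.1 kJ
(3) reversed (reverse to put HCl(g) on the reactant side): +92.3 kJ
(4) reversed (C2H4Cl2(l) must end up as a reactant): +166.8 kJ
By Hess's law, ΔHrxn = (-112.1) + (+92.3) + (+166.8) = 147.0 kJ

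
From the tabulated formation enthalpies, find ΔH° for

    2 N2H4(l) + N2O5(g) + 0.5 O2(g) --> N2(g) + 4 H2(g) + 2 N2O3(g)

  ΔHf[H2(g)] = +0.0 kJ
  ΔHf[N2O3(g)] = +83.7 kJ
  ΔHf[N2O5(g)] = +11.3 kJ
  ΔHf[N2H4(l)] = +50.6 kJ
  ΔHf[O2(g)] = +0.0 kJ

ΔH° = 54.9 kJ

Products: 1·(+0.0) + 4·(+0.0) + 2·(+83.7) = +167.4
Reactants: 2·(+50.6) + 1·(+11.3) + 1/2·(+0.0) = +112.5
ΔH° = (+167.4) − (+112.5) = 54.9 kJ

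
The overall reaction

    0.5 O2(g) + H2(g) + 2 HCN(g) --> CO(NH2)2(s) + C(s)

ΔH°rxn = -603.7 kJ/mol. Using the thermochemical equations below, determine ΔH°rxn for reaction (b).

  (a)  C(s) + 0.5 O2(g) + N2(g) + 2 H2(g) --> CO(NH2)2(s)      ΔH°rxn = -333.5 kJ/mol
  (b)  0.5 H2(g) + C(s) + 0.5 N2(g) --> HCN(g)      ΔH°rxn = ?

ΔH°rxn = 135.1 kJ/mol

(a) as written (CO(NH2)2(s) already on the product side): -333.5 kJ/mol
(b) reversed and × 2 (HCN(g) must end up as a reactant; ×2 to match 2 HCN(g) in the target): contributes −2·x
-603.7 = (-333.5) − 2·x
x = (-603.7 − (-333.5)) / (-2) = 135.1 kJ/mol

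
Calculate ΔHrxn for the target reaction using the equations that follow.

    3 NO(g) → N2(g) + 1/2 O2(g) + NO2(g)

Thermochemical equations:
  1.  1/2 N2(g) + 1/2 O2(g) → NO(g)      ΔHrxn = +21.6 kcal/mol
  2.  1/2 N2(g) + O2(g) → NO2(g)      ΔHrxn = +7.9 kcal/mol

ΔHrxn = -56.9 kcal/mol

eq. 1 reversed and × 3: (-3)·(+21.6) = -64.8 kcal/mol
eq. 2 as written: +7.9 kcal/mol
ΔHrxn = (-64.8) + (+7.9) = -56.9 kcal/mol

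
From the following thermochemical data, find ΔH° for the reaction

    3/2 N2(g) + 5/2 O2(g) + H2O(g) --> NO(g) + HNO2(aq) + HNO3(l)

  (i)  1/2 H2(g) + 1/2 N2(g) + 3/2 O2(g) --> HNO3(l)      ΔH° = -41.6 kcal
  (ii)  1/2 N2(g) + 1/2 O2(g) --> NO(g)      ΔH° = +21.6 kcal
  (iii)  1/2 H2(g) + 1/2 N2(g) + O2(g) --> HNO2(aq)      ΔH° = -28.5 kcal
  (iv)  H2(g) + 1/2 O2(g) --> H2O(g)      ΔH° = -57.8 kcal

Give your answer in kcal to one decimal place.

ΔH° = 9.3 kcal

(i) as written: -41.6 kcal
(ii) as written: +21.6 kcal
(iii) as written: -28.5 kcal
(iv) reversed: +57.8 kcal
Since enthalpy is a state function, ΔH° = (1)·(-41.6) + (1)·(+21.6) + (1)·(-28.5) + (-1)·(-57.8) = 9.3 kcal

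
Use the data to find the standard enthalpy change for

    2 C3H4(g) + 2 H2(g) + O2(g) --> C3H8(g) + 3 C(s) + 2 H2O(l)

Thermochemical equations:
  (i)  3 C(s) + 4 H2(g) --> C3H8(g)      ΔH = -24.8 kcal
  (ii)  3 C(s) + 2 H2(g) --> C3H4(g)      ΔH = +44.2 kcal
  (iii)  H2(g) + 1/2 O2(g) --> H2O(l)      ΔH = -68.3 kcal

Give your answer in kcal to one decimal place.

ΔH = -249.8 kcal

(i) as written: -24.8 kcal
(ii) reversed and × 2: (-2)·(+44.2) = -88.4 kcal
(iii) × 2: (2)·(-68.3) = -136.6 kcal
By Hess's law, ΔH = (-24.8) + (-88.4) + (-136.6) = -249.8 kcal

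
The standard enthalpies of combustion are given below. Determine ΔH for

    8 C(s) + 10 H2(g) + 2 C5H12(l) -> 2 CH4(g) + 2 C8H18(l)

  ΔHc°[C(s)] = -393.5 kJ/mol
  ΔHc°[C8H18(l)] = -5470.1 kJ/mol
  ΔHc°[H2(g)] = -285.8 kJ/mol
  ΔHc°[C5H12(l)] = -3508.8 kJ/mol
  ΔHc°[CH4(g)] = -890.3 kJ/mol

ΔH = -302.8 kJ/mol

Using ΔH = Σ nΔHc°(reactants) − Σ nΔHc°(products):
= [8·(-393.5) + 10·(-285.8) + 2·(-3508.8)] − [2·(-890.3) + 2·(-5470.1)]
= -302.8 kJ/mol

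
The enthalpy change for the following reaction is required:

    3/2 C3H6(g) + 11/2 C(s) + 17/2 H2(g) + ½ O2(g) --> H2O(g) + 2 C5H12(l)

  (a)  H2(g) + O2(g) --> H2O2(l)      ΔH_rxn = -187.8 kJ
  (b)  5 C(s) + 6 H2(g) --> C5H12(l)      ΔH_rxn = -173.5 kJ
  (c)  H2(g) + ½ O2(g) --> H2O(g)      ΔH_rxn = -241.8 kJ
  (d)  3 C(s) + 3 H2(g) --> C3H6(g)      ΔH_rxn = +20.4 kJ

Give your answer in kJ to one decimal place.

ΔH_rxn = -619.4 kJ

(a): not needed (H2O2(l) appears nowhere else).
(b) × 2 (scale by 2 for the 2 C5H12(l)): (2)·(-173.5) = -347.0 kJ
(c) as written (H2O(g) already on the product side): -241.8 kJ
(d) reversed and × 3/2 (reverse to put C3H6(g) on the reactant side; scale by 3/2 for the 3/2 C3H6(g)): (-3/2)·(+20.4) = -30.6 kJ
ΔH_rxn = (-347.0) + (-241.8) + (-30.6) = -619.4 kJ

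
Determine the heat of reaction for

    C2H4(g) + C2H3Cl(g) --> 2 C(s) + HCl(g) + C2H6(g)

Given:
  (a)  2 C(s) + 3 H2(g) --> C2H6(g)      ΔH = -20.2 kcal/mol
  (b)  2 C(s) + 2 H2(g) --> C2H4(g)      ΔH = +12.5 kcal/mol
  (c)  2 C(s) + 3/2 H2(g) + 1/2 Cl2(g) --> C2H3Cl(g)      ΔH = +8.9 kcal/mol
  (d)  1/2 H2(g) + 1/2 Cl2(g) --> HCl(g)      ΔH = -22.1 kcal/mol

ΔH = -63.7 kcal/mol

(a) as written (C2H6(g) already on the product side): -20.2 kcal/mol
(b) reversed (C2H4(g) must end up as a reactant): -12.5 kcal/mol
(c) reversed (reverse to put C2H3Cl(g) on the reactant side): -8.9 kcal/mol
(d) as written (HCl(g) already on the product side): -22.1 kcal/mol
ΔH = (1)·(-20.2) + (-1)·(+12.5) + (-1)·(+8.9) + (1)·(-22.1) = -63.7 kcal/mol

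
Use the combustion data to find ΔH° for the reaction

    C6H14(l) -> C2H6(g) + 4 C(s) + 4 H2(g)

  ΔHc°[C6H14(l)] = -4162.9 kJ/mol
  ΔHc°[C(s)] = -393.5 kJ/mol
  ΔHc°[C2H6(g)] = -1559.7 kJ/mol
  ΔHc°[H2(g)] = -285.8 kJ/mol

With combustion enthalpies, reactants minus products:
= [1·(-4162.9)] − [1·(-1559.7) + 4·(-393.5) + 4·(-285.8)]
= 114.0 kJ/mol

ΔH° = 114.0 kJ/mol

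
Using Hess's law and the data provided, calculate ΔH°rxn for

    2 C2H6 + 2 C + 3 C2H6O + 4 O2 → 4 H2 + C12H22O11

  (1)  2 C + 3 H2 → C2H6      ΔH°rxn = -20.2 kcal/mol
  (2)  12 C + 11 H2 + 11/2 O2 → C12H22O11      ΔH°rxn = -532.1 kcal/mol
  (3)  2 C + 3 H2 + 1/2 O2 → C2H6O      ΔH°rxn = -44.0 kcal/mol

(1) reversed and × 2: (-2)·(-20.2) = +40.4 kcal/mol
(2) as written: -532.1 kcal/mol
(3) reversed and × 3: (-3)·(-44.0) = +132.0 kcal/mol
ΔH°rxn = (+40.4) + (-532.1) + (+132.0) = -359.7 kcal/mol

ΔH°rxn = -359.7 kcal/mol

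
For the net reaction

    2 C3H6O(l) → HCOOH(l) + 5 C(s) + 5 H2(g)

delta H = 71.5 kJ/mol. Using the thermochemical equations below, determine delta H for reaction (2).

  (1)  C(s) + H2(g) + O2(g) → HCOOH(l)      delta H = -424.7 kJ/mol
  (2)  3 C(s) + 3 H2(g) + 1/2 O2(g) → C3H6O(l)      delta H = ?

(1) as written: -424.7 kJ/mol
(2) reversed and × 2: contributes −2·x
+71.5 = (-424.7) − 2·x
x = (+71.5 − (-424.7)) / (-2) = -248.1 kJ/mol

delta H = -248.1 kJ/mol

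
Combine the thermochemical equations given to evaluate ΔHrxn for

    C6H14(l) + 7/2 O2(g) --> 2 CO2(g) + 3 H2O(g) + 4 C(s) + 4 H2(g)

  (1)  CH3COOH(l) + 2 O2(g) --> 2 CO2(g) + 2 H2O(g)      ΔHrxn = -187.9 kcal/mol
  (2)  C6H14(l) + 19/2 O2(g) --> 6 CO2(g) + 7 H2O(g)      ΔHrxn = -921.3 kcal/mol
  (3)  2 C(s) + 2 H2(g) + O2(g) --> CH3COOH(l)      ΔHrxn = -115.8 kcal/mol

ΔHrxn = -313.9 kcal/mol

(1) reversed and × 2: (-2)·(-187.9) = +375.8 kcal/mol
(2) as written (C6H14(l) already on the reactant side): -921.3 kcal/mol
(3) reversed and × 2 (reverse to put C(s) on the product side; scale by 2 for the 4 C(s)): (-2)·(-115.8) = +231.6 kcal/mol
ΔHrxn = (-2)·(-187.9) + (1)·(-921.3) + (-2)·(-115.8) = -313.9 kcal/mol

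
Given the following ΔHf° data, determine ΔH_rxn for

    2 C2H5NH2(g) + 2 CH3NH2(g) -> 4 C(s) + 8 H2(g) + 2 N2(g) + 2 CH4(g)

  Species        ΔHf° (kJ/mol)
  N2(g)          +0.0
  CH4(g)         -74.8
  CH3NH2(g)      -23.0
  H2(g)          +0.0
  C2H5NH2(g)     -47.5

Products: 4·(+0.0) + 8·(+0.0) + 2·(+0.0) + 2·(-74.8) = -149.6
Reactants: 2·(-47.5) + 2·(-23.0) = -141.0
ΔH_rxn = (-149.6) − (-141.0) = -8.6 kJ/mol

ΔH_rxn = -8.6 kJ/mol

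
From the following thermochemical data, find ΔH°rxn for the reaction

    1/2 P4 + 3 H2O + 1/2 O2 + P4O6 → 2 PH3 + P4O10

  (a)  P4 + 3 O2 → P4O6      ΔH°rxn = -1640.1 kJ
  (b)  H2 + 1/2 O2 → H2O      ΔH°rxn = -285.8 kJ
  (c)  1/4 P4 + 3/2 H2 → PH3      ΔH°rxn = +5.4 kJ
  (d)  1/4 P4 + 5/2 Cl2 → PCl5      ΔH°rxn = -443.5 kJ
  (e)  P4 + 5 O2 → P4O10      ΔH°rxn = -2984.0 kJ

(a) reversed: +1640.1 kJ
(b) reversed and × 3: (-3)·(-285.8) = +857.4 kJ
(c) × 2: (2)·(+5.4) = +10.8 kJ
(d): not needed.
(e) as written: -2984.0 kJ
ΔH°rxn = (-1)·(-1640.1) + (-3)·(-285.8) + (2)·(+5.4) + (1)·(-2984.0) = -475.7 kJ

ΔH°rxn = -475.7 kJ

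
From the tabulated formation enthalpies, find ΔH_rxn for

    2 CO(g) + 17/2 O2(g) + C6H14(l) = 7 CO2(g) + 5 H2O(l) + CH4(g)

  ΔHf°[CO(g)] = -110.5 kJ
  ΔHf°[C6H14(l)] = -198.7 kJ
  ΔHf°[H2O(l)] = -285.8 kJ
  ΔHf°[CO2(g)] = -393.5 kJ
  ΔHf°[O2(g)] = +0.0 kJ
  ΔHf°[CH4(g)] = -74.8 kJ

ΔH_rxn = -3838.6 kJ

ΔH°rxn = Σ nΔHf°(products) − Σ nΔHf°(reactants).
Products: 7·(-393.5) + 5·(-285.8) + 1·(-74.8) = -4258.3
Reactants: 2·(-110.5) + 17/2·(+0.0) + 1·(-198.7) = -419.7
ΔH_rxn = (-4258.3) − (-419.7) = -3838.6 kJ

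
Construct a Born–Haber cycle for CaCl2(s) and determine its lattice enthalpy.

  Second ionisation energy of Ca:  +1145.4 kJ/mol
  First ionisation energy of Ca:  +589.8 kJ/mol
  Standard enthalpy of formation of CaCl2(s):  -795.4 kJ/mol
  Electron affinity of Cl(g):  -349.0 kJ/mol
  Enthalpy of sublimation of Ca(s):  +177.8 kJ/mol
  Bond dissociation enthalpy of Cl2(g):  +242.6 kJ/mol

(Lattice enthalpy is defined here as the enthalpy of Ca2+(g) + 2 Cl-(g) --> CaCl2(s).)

ΔHf° = 1·ΔHsub + 1·(ΣIE) + 1·D(Cl2) + 2·EA + U
-795.4 = 1·(+177.8) + 1·(+1735.2) + 1·(+242.6) + 2·(-349.0) + U
U = -795.4 − (+1457.6) = -2253.0 kJ/mol

U = -2253.0 kJ/mol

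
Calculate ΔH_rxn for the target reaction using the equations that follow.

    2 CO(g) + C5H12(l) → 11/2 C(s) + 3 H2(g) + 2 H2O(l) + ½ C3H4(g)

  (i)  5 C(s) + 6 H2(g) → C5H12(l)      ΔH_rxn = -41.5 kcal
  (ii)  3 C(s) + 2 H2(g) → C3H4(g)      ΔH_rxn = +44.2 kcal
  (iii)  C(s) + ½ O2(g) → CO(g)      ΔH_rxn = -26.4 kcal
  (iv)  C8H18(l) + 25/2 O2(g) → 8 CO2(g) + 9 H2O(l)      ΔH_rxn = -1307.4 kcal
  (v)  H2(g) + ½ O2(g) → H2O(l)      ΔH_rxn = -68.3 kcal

ΔH_rxn = -20.2 kcal

(i) reversed: +41.5 kcal
(ii) × 1/2: (1/2)·(+44.2) = +22.1 kcal
(iii) reversed and × 2: (-2)·(-26.4) = +52.8 kcal
(iv): not needed.
(v) × 2: (2)·(-68.3) = -136.6 kcal
ΔH_rxn = (-1)·(-41.5) + (1/2)·(+44.2) + (-2)·(-26.4) + (2)·(-68.3) = -20.2 kcal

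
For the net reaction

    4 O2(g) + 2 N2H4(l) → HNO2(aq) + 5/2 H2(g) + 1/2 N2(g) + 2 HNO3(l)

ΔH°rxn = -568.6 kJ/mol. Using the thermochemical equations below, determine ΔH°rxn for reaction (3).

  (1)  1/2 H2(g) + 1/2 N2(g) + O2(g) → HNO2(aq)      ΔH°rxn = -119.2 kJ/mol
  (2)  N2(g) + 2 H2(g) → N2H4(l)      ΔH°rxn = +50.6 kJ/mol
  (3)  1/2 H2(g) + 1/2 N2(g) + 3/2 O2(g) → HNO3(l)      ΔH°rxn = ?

ΔH°rxn = -174.1 kJ/mol

(1) as written: -119.2 kJ/mol
(2) reversed and × 2: (-2)·(+50.6) = -101.2 kJ/mol
(3) × 2: contributes 2·x
-568.6 = (-119.2) + (-101.2) + 2·x
x = (-568.6 − (-220.4)) / (2) = -174.1 kJ/mol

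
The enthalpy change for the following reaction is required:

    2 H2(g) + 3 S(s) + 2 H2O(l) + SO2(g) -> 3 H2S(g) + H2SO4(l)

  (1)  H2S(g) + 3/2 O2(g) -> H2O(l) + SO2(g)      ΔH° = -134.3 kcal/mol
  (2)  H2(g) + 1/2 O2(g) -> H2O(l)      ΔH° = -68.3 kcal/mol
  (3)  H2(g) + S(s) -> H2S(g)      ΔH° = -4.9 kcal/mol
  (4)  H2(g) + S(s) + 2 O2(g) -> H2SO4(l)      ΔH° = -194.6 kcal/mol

(1) reversed: +134.3 kcal/mol
(2) reversed: +68.3 kcal/mol
(3) × 2: (2)·(-4.9) = -9.8 kcal/mol
(4) as written: -194.6 kcal/mol
ΔH° = (+134.3) + (+68.3) + (-9.8) + (-194.6) = -1.8 kcal/mol

ΔH° = -1.8 kcal/mol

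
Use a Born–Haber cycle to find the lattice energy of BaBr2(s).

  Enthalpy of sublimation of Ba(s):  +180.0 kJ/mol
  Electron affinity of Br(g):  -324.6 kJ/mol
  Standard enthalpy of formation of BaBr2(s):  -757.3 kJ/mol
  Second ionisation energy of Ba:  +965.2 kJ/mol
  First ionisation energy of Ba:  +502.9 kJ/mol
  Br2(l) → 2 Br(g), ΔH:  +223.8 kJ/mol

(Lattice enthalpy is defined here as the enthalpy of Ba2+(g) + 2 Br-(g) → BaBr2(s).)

U = -1980.0 kJ/mol

ΔHf° = 1·ΔHsub + 1·(ΣIE) + 1·D(Br2) + 2·EA + U
-757.3 = 1·(+180.0) + 1·(+1468.1) + 1·(+223.8) + 2·(-324.6) + U
U = -757.3 − (+1222.7) = -1980.0 kJ/mol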